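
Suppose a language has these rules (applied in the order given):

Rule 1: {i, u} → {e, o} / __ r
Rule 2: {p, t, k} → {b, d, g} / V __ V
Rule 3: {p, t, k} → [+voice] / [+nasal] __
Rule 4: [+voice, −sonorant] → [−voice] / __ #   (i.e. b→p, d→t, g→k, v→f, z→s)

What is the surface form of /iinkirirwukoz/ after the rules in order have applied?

Rule 1 (pre-rhotic lowering): /i/ is a high vowel immediately before /r/, so it lowers to [e]. /i/ is a high vowel immediately before /r/, so it lowers to [e]. /iinkirirwukoz/ → iinkererwukoz.
Rule 2 (intervocalic voicing): /k/ is a voiceless stop between vowels /u/ and /o/, so it voices to [g]. /iinkererwukoz/ → iinkererwugoz.
Rule 3 (post-nasal voicing): /k/ is a voiceless stop immediately after the nasal /n/, so it voices to [g]. /iinkererwugoz/ → iingererwugoz.
Rule 4 (final devoicing): /z/ is a voiced obstruent in word-final position, so it devoices to [s]. /iingererwugoz/ → iingererwugos.

iingererwugos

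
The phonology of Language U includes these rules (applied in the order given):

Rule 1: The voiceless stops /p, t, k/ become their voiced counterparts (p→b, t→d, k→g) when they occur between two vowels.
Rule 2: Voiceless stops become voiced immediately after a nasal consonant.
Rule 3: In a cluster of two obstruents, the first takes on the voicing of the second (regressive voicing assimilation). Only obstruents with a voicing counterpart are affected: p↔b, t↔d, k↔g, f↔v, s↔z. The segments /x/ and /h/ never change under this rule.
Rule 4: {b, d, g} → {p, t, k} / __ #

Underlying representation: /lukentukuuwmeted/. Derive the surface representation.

Rule 1 (intervocalic voicing): /k/ is a voiceless stop between vowels /u/ and /e/, so it voices to [g]. /k/ is a voiceless stop between vowels /u/ and /u/, so it voices to [g]. /t/ is a voiceless stop between vowels /e/ and /e/, so it voices to [d]. /lukentukuuwmeted/ → lugentuguuwmeded.
Rule 2 (post-nasal voicing): /t/ is a voiceless stop immediately after the nasal /n/, so it voices to [d]. /lugentuguuwmeded/ → lugenduguuwmeded.
Rule 3 (regressive voicing assimilation): no segment meets the environment; /lugenduguuwmeded/ is unchanged.
Rule 4 (final devoicing): /d/ is a voiced stop in word-final position, so it devoices to [t]. /lugenduguuwmeded/ → lugenduguuwmedet.

lugenduguuwmedet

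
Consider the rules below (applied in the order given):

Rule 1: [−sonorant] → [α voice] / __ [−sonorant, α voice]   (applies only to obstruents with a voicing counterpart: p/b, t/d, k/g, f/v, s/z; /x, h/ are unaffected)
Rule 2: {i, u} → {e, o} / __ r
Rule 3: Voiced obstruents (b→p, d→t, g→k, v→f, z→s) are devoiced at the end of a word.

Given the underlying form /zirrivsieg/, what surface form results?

zerrifsiek

Rule 1 (regressive voicing assimilation): /v/ precedes the voiceless obstruent /s/, so it devoices to [f] by assimilation. /zirrivsieg/ → zirrifsieg.
Rule 2 (pre-rhotic lowering): /i/ is a high vowel immediately before /r/, so it lowers to [e]. /zirrifsieg/ → zerrifsieg.
Rule 3 (final devoicing): /g/ is a voiced obstruent in word-final position, so it devoices to [k]. /zerrifsieg/ → zerrifsiek.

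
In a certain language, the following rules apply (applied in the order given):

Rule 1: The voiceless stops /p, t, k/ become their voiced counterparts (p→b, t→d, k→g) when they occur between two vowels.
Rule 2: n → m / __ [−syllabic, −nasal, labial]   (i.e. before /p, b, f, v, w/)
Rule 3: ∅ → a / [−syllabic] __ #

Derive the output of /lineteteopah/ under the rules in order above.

Rule 1 (intervocalic voicing): /t/ is a voiceless stop between vowels /e/ and /e/, so it voices to [d]. /t/ is a voiceless stop between vowels /e/ and /e/, so it voices to [d]. /p/ is a voiceless stop between vowels /o/ and /a/, so it voices to [b]. /lineteteopah/ → linededeobah.
Rule 2 (nasal place assimilation): no segment meets the environment; /linededeobah/ is unchanged.
Rule 3 (final a-epenthesis): the form ends in the consonant /h/, so [a] is inserted word-finally. /linededeobah/ → linededeobaha.

linededeobaha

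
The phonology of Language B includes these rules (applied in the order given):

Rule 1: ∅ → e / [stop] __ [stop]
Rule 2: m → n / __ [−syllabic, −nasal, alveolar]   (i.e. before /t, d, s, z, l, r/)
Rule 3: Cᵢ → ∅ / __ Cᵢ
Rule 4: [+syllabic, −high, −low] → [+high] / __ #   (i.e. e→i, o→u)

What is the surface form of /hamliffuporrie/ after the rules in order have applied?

hanlifuporii

Rule 1 (stop-cluster e-epenthesis): no segment meets the environment; /hamliffuporrie/ is unchanged.
Rule 2 (nasal place assimilation): /m/ precedes the alveolar consonant /l/, so it assimilates in place to [n]. /hamliffuporrie/ → hanliffuporrie.
Rule 3 (degemination): /ff/ is a geminate; the first /f/ deletes. /rr/ is a geminate; the first /r/ deletes. /hanliffuporrie/ → hanlifuporie.
Rule 4 (final vowel raising): /e/ is a mid vowel in word-final position, so it raises to [i]. /hanlifuporie/ → hanlifuporii.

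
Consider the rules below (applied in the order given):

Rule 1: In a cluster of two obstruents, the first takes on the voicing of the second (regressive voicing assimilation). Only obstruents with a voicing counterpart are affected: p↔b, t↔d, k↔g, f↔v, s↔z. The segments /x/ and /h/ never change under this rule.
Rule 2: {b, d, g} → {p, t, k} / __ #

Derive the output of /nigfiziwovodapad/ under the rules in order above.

nikfiziwovodapat

Rule 1 (regressive voicing assimilation): /g/ precedes the voiceless obstruent /f/, so it devoices to [k] by assimilation. /nigfiziwovodapad/ → nikfiziwovodapad.
Rule 2 (final devoicing): /d/ is a voiced stop in word-final position, so it devoices to [t]. /nikfiziwovodapad/ → nikfiziwovodapat.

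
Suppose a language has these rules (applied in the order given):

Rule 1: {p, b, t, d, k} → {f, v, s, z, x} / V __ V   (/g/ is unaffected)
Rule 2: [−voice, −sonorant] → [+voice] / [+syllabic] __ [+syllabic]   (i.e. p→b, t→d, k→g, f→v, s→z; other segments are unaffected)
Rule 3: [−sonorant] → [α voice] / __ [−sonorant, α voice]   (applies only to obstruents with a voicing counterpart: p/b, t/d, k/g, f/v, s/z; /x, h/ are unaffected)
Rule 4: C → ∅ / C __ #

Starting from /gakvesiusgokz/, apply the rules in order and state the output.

Rule 1 (intervocalic spirantization): no segment meets the environment; /gakvesiusgokz/ is unchanged.
Rule 2 (intervocalic voicing): /s/ is a voiceless obstruent between vowels /e/ and /i/, so it voices to [z]. /gakvesiusgokz/ → gakveziusgokz.
Rule 3 (regressive voicing assimilation): /k/ precedes the voiced obstruent /v/, so it voices to [g] by assimilation. /s/ precedes the voiced obstruent /g/, so it voices to [z] by assimilation. /k/ precedes the voiced obstruent /z/, so it voices to [g] by assimilation. /gakveziusgokz/ → gagveziuzgogz.
Rule 4 (final cluster simplification): /z/ is the second consonant of a word-final cluster /gz/, so it deletes. /gagveziuzgogz/ → gagveziuzgog.

gagveziuzgog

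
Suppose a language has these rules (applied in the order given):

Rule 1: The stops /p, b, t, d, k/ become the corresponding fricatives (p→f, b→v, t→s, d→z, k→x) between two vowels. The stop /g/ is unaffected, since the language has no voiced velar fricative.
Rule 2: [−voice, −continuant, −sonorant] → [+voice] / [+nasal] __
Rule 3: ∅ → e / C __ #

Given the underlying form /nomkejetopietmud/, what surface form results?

nomgejesofietmude

Rule 1 (intervocalic spirantization): /t/ is a stop between vowels /e/ and /o/, so it spirantizes to the fricative [s]. /p/ is a stop between vowels /o/ and /i/, so it spirantizes to the fricative [f]. /nomkejetopietmud/ → nomkejesofietmud.
Rule 2 (post-nasal voicing): /k/ is a voiceless stop immediately after the nasal /m/, so it voices to [g]. /nomkejesofietmud/ → nomgejesofietmud.
Rule 3 (final e-epenthesis): the form ends in the consonant /d/, so [e] is inserted word-finally. /nomgejesofietmud/ → nomgejesofietmude.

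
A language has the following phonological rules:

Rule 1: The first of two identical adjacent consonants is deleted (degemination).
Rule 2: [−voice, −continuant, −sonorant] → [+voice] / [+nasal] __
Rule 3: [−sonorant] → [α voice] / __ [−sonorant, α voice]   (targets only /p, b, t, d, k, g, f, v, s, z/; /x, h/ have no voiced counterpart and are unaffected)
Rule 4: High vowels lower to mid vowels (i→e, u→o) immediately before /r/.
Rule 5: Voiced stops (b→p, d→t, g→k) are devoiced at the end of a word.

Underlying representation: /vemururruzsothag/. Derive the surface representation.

Rule 1 (degemination): /rr/ is a geminate; the first /r/ deletes. /vemururruzsothag/ → vemururuzsothag.
Rule 2 (post-nasal voicing): no segment meets the environment; /vemururuzsothag/ is unchanged.
Rule 3 (regressive voicing assimilation): /z/ precedes the voiceless obstruent /s/, so it devoices to [s] by assimilation. /vemururuzsothag/ → vemururussothag.
Rule 4 (pre-rhotic lowering): /u/ is a high vowel immediately before /r/, so it lowers to [o]. /u/ is a high vowel immediately before /r/, so it lowers to [o]. /vemururussothag/ → vemororussothag.
Rule 5 (final devoicing): /g/ is a voiced stop in word-final position, so it devoices to [k]. /vemororussothag/ → vemororussothak.

vemororussothak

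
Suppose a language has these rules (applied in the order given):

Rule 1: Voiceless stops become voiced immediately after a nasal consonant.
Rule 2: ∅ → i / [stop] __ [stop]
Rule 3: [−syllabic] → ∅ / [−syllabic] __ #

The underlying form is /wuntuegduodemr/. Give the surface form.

wunduegiduodem

Rule 1 (post-nasal voicing): /t/ is a voiceless stop immediately after the nasal /n/, so it voices to [d]. /wuntuegduodemr/ → wunduegduodemr.
Rule 2 (stop-cluster i-epenthesis): /g/ and /d/ form a stop–stop cluster, so [i] is inserted between them. /wunduegduodemr/ → wunduegiduodemr.
Rule 3 (final cluster simplification): /r/ is the second consonant of a word-final cluster /mr/, so it deletes. /wunduegiduodemr/ → wunduegiduodem.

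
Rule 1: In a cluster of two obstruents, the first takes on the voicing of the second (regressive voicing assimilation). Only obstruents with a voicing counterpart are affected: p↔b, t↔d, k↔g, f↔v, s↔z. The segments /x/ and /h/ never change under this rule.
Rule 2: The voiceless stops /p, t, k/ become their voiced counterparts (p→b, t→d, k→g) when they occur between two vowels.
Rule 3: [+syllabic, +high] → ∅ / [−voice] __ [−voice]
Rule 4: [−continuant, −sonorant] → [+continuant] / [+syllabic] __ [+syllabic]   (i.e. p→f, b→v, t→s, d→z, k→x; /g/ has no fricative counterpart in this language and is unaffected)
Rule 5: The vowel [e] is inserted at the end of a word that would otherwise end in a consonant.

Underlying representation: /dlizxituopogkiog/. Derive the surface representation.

dlisxizuovokkioge

Rule 1 (regressive voicing assimilation): /z/ precedes the voiceless obstruent /x/, so it devoices to [s] by assimilation. /g/ precedes the voiceless obstruent /k/, so it devoices to [k] by assimilation. /dlizxituopogkiog/ → dlisxituopokkiog.
Rule 2 (intervocalic voicing): /t/ is a voiceless stop between vowels /i/ and /u/, so it voices to [d]. /p/ is a voiceless stop between vowels /o/ and /o/, so it voices to [b]. /dlisxituopokkiog/ → dlisxiduobokkiog.
Rule 3 (high vowel syncope): no segment meets the environment; /dlisxiduobokkiog/ is unchanged.
Rule 4 (intervocalic spirantization): /d/ is a stop between vowels /i/ and /u/, so it spirantizes to the fricative [z]. /b/ is a stop between vowels /o/ and /o/, so it spirantizes to the fricative [v]. /dlisxiduobokkiog/ → dlisxizuovokkiog.
Rule 5 (final e-epenthesis): the form ends in the consonant /g/, so [e] is inserted word-finally. /dlisxizuovokkiog/ → dlisxizuovokkioge.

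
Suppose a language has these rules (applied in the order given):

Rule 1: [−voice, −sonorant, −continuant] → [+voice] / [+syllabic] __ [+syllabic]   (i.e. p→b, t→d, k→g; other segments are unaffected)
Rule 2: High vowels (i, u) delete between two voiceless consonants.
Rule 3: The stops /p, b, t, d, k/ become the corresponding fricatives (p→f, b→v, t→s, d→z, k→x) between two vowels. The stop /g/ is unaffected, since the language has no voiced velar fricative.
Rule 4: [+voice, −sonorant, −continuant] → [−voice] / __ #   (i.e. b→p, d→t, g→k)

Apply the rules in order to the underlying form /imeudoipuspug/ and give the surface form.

imeuzoivuspuk

Rule 1 (intervocalic voicing): /p/ is a voiceless stop between vowels /i/ and /u/, so it voices to [b]. /imeudoipuspug/ → imeudoibuspug.
Rule 2 (high vowel syncope): no segment meets the environment; /imeudoibuspug/ is unchanged.
Rule 3 (intervocalic spirantization): /d/ is a stop between vowels /u/ and /o/, so it spirantizes to the fricative [z]. /b/ is a stop between vowels /i/ and /u/, so it spirantizes to the fricative [v]. /imeudoibuspug/ → imeuzoivuspug.
Rule 4 (final devoicing): /g/ is a voiced stop in word-final position, so it devoices to [k]. /imeuzoivuspug/ → imeuzoivuspuk.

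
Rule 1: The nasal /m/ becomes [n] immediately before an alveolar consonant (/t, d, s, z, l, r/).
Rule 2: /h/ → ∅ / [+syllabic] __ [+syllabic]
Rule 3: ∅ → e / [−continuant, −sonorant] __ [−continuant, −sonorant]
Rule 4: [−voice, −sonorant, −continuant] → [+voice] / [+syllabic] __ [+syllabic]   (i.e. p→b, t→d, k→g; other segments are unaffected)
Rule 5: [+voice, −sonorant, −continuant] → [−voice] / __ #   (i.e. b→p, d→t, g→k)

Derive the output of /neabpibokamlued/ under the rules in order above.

neabebiboganluet

Rule 1 (nasal place assimilation): /m/ precedes the alveolar consonant /l/, so it assimilates in place to [n]. /neabpibokamlued/ → neabpibokanlued.
Rule 2 (intervocalic h-deletion): no segment meets the environment; /neabpibokanlued/ is unchanged.
Rule 3 (stop-cluster e-epenthesis): /b/ and /p/ form a stop–stop cluster, so [e] is inserted between them. /neabpibokanlued/ → neabepibokanlued.
Rule 4 (intervocalic voicing): /p/ is a voiceless stop between vowels /e/ and /i/, so it voices to [b]. /k/ is a voiceless stop between vowels /o/ and /a/, so it voices to [g]. /neabepibokanlued/ → neabebiboganlued.
Rule 5 (final devoicing): /d/ is a voiced stop in word-final position, so it devoices to [t]. /neabebiboganlued/ → neabebiboganluet.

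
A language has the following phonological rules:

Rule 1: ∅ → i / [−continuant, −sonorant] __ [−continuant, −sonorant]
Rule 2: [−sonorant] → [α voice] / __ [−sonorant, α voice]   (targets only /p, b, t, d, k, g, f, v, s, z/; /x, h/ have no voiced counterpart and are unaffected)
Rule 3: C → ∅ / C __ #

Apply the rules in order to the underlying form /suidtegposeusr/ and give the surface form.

Rule 1 (stop-cluster i-epenthesis): /d/ and /t/ form a stop–stop cluster, so [i] is inserted between them. /g/ and /p/ form a stop–stop cluster, so [i] is inserted between them. /suidtegposeusr/ → suiditegiposeusr.
Rule 2 (regressive voicing assimilation): no segment meets the environment; /suiditegiposeusr/ is unchanged.
Rule 3 (final cluster simplification): /r/ is the second consonant of a word-final cluster /sr/, so it deletes. /suiditegiposeusr/ → suiditegiposeus.

suiditegiposeus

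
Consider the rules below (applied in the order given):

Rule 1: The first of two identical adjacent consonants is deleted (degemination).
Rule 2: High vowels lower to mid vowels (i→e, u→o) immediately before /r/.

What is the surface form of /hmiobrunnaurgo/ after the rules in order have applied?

Rule 1 (degemination): /nn/ is a geminate; the first /n/ deletes. /hmiobrunnaurgo/ → hmiobrunaurgo.
Rule 2 (pre-rhotic lowering): /u/ is a high vowel immediately before /r/, so it lowers to [o]. /hmiobrunaurgo/ → hmiobrunaorgo.

hmiobrunaorgo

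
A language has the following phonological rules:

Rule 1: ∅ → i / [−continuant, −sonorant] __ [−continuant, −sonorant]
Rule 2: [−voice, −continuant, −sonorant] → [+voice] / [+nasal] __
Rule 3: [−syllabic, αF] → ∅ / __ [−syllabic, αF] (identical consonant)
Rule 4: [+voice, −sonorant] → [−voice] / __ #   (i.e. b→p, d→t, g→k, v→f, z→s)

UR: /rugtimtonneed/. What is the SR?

Rule 1 (stop-cluster i-epenthesis): /g/ and /t/ form a stop–stop cluster, so [i] is inserted between them. /rugtimtonneed/ → rugitimtonneed.
Rule 2 (post-nasal voicing): /t/ is a voiceless stop immediately after the nasal /m/, so it voices to [d]. /rugitimtonneed/ → rugitimdonneed.
Rule 3 (degemination): /nn/ is a geminate; the first /n/ deletes. /rugitimdonneed/ → rugitimdoneed.
Rule 4 (final devoicing): /d/ is a voiced obstruent in word-final position, so it devoices to [t]. /rugitimdoneed/ → rugitimdoneet.

rugitimdoneet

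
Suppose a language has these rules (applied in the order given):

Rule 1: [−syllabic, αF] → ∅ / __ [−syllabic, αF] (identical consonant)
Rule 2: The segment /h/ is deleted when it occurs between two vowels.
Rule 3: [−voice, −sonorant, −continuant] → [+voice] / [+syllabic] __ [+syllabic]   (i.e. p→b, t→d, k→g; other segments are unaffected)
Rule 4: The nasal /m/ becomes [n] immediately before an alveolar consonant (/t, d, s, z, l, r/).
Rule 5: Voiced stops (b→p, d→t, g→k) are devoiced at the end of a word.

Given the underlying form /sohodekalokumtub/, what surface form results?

soodegaloguntup

Rule 1 (degemination): no segment meets the environment; /sohodekalokumtub/ is unchanged.
Rule 2 (intervocalic h-deletion): /h/ occurs between vowels /o/ and /o/, so it deletes. /sohodekalokumtub/ → soodekalokumtub.
Rule 3 (intervocalic voicing): /k/ is a voiceless stop between vowels /e/ and /a/, so it voices to [g]. /k/ is a voiceless stop between vowels /o/ and /u/, so it voices to [g]. /soodekalokumtub/ → soodegalogumtub.
Rule 4 (nasal place assimilation): /m/ precedes the alveolar consonant /t/, so it assimilates in place to [n]. /soodegalogumtub/ → soodegaloguntub.
Rule 5 (final devoicing): /b/ is a voiced stop in word-final position, so it devoices to [p]. /soodegaloguntub/ → soodegaloguntup.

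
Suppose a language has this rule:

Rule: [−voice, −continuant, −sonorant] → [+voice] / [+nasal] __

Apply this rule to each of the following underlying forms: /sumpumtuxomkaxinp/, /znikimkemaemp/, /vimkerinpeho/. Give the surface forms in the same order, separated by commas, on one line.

/sumpumtuxomkaxinp/: /p/ is a voiceless stop immediately after the nasal /m/, so it voices to [b]. /t/ is a voiceless stop immediately after the nasal /m/, so it voices to [d]. /k/ is a voiceless stop immediately after the nasal /m/, so it voices to [g]. /p/ is a voiceless stop immediately after the nasal /n/, so it voices to [b]. → [sumbumduxomgaxinb].
/znikimkemaemp/: /k/ is a voiceless stop immediately after the nasal /m/, so it voices to [g]. /p/ is a voiceless stop immediately after the nasal /m/, so it voices to [b]. → [znikimgemaemb].
/vimkerinpeho/: /k/ is a voiceless stop immediately after the nasal /m/, so it voices to [g]. /p/ is a voiceless stop immediately after the nasal /n/, so it voices to [b]. → [vimgerinbeho].

sumbumduxomgaxinb, znikimgemaemb, vimgerinbeho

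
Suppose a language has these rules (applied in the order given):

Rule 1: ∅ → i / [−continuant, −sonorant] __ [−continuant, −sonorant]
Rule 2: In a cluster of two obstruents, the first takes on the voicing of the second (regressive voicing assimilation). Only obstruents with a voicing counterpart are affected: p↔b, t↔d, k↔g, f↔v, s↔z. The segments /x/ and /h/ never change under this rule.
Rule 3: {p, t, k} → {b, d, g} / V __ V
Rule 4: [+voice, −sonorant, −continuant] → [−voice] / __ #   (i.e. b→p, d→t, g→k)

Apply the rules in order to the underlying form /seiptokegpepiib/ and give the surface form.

Rule 1 (stop-cluster i-epenthesis): /p/ and /t/ form a stop–stop cluster, so [i] is inserted between them. /g/ and /p/ form a stop–stop cluster, so [i] is inserted between them. /seiptokegpepiib/ → seipitokegipepiib.
Rule 2 (regressive voicing assimilation): no segment meets the environment; /seipitokegipepiib/ is unchanged.
Rule 3 (intervocalic voicing): /p/ is a voiceless stop between vowels /i/ and /i/, so it voices to [b]. /t/ is a voiceless stop between vowels /i/ and /o/, so it voices to [d]. /k/ is a voiceless stop between vowels /o/ and /e/, so it voices to [g]. /p/ is a voiceless stop between vowels /i/ and /e/, so it voices to [b]. /p/ is a voiceless stop between vowels /e/ and /i/, so it voices to [b]. /seipitokegipepiib/ → seibidogegibebiib.
Rule 4 (final devoicing): /b/ is a voiced stop in word-final position, so it devoices to [p]. /seibidogegibebiib/ → seibidogegibebiip.

seibidogegibebiip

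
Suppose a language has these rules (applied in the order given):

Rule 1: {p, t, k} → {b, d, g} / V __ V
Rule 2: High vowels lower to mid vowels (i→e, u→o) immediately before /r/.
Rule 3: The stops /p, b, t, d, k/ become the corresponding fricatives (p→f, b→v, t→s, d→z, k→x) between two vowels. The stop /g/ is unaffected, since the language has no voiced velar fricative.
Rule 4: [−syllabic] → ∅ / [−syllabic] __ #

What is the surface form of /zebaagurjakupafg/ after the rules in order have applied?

zevaagorjaguvaf

Rule 1 (intervocalic voicing): /k/ is a voiceless stop between vowels /a/ and /u/, so it voices to [g]. /p/ is a voiceless stop between vowels /u/ and /a/, so it voices to [b]. /zebaagurjakupafg/ → zebaagurjagubafg.
Rule 2 (pre-rhotic lowering): /u/ is a high vowel immediately before /r/, so it lowers to [o]. /zebaagurjagubafg/ → zebaagorjagubafg.
Rule 3 (intervocalic spirantization): /b/ is a stop between vowels /e/ and /a/, so it spirantizes to the fricative [v]. /b/ is a stop between vowels /u/ and /a/, so it spirantizes to the fricative [v]. /zebaagorjagubafg/ → zevaagorjaguvafg.
Rule 4 (final cluster simplification): /g/ is the second consonant of a word-final cluster /fg/, so it deletes. /zevaagorjaguvafg/ → zevaagorjaguvaf.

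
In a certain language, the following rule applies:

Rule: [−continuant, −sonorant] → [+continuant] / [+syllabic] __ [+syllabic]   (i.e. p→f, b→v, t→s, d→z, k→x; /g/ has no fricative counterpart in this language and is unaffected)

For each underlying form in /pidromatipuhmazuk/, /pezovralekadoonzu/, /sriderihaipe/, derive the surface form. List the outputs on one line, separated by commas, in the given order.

/pidromatipuhmazuk/: /t/ is a stop between vowels /a/ and /i/, so it spirantizes to the fricative [s]. /p/ is a stop between vowels /i/ and /u/, so it spirantizes to the fricative [f]. → [pidromasifuhmazuk].
/pezovralekadoonzu/: /k/ is a stop between vowels /e/ and /a/, so it spirantizes to the fricative [x]. /d/ is a stop between vowels /a/ and /o/, so it spirantizes to the fricative [z]. → [pezovralexazoonzu].
/sriderihaipe/: /d/ is a stop between vowels /i/ and /e/, so it spirantizes to the fricative [z]. /p/ is a stop between vowels /i/ and /e/, so it spirantizes to the fricative [f]. → [srizerihaife].

pidromasifuhmazuk, pezovralexazoonzu, srizerihaife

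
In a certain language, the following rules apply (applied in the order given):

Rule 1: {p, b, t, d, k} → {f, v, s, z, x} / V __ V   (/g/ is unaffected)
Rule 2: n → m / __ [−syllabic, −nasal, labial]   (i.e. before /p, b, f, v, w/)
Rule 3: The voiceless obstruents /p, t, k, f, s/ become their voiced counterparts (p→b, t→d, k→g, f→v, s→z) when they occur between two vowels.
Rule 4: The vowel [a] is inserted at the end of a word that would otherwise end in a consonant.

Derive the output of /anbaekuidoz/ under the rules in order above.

ambaexuizoza

Rule 1 (intervocalic spirantization): /k/ is a stop between vowels /e/ and /u/, so it spirantizes to the fricative [x]. /d/ is a stop between vowels /i/ and /o/, so it spirantizes to the fricative [z]. /anbaekuidoz/ → anbaexuizoz.
Rule 2 (nasal place assimilation): /n/ precedes the labial consonant /b/, so it assimilates in place to [m]. /anbaexuizoz/ → ambaexuizoz.
Rule 3 (intervocalic voicing): no segment meets the environment; /ambaexuizoz/ is unchanged.
Rule 4 (final a-epenthesis): the form ends in the consonant /z/, so [a] is inserted word-finally. /ambaexuizoz/ → ambaexuizoza.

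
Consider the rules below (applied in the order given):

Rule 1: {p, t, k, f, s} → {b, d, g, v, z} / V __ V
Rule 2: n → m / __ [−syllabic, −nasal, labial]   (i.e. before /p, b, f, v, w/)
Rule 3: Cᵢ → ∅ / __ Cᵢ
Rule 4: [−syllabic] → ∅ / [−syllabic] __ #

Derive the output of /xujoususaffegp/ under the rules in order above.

xujouzuzafeg

Rule 1 (intervocalic voicing): /s/ is a voiceless obstruent between vowels /u/ and /u/, so it voices to [z]. /s/ is a voiceless obstruent between vowels /u/ and /a/, so it voices to [z]. /xujoususaffegp/ → xujouzuzaffegp.
Rule 2 (nasal place assimilation): no segment meets the environment; /xujouzuzaffegp/ is unchanged.
Rule 3 (degemination): /ff/ is a geminate; the first /f/ deletes. /xujouzuzaffegp/ → xujouzuzafegp.
Rule 4 (final cluster simplification): /p/ is the second consonant of a word-final cluster /gp/, so it deletes. /xujouzuzafegp/ → xujouzuzafeg.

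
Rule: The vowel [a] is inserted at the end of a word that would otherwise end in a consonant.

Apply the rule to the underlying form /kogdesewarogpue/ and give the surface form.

No segment of /kogdesewarogpue/ meets the structural description of the rule, so the form surfaces unchanged.

kogdesewarogpue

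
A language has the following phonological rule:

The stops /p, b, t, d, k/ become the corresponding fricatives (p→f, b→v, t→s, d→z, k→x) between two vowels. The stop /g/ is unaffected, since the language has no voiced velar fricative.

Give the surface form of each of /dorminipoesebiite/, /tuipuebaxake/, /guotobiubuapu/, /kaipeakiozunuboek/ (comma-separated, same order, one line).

dorminifoeseviise, tuifuevaxaxe, guosoviuvuafu, kaifeaxiozunuvoek

/dorminipoesebiite/: /p/ is a stop between vowels /i/ and /o/, so it spirantizes to the fricative [f]. /b/ is a stop between vowels /e/ and /i/, so it spirantizes to the fricative [v]. /t/ is a stop between vowels /i/ and /e/, so it spirantizes to the fricative [s]. → [dorminifoeseviise].
/tuipuebaxake/: /p/ is a stop between vowels /i/ and /u/, so it spirantizes to the fricative [f]. /b/ is a stop between vowels /e/ and /a/, so it spirantizes to the fricative [v]. /k/ is a stop between vowels /a/ and /e/, so it spirantizes to the fricative [x]. → [tuifuevaxaxe].
/guotobiubuapu/: /t/ is a stop between vowels /o/ and /o/, so it spirantizes to the fricative [s]. /b/ is a stop between vowels /o/ and /i/, so it spirantizes to the fricative [v]. /b/ is a stop between vowels /u/ and /u/, so it spirantizes to the fricative [v]. /p/ is a stop between vowels /a/ and /u/, so it spirantizes to the fricative [f]. → [guosoviuvuafu].
/kaipeakiozunuboek/: /p/ is a stop between vowels /i/ and /e/, so it spirantizes to the fricative [f]. /k/ is a stop between vowels /a/ and /i/, so it spirantizes to the fricative [x]. /b/ is a stop between vowels /u/ and /o/, so it spirantizes to the fricative [v]. → [kaifeaxiozunuvoek].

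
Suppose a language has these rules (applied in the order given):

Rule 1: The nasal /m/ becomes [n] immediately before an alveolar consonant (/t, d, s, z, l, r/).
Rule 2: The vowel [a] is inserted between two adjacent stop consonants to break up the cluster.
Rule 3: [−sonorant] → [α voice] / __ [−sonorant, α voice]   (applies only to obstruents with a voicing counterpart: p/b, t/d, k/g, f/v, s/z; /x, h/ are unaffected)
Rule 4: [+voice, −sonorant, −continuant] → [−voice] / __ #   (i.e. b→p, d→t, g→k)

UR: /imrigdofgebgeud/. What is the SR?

inrigadovgebageut

Rule 1 (nasal place assimilation): /m/ precedes the alveolar consonant /r/, so it assimilates in place to [n]. /imrigdofgebgeud/ → inrigdofgebgeud.
Rule 2 (stop-cluster a-epenthesis): /g/ and /d/ form a stop–stop cluster, so [a] is inserted between them. /b/ and /g/ form a stop–stop cluster, so [a] is inserted between them. /inrigdofgebgeud/ → inrigadofgebageud.
Rule 3 (regressive voicing assimilation): /f/ precedes the voiced obstruent /g/, so it voices to [v] by assimilation. /inrigadofgebageud/ → inrigadovgebageud.
Rule 4 (final devoicing): /d/ is a voiced stop in word-final position, so it devoices to [t]. /inrigadovgebageud/ → inrigadovgebageut.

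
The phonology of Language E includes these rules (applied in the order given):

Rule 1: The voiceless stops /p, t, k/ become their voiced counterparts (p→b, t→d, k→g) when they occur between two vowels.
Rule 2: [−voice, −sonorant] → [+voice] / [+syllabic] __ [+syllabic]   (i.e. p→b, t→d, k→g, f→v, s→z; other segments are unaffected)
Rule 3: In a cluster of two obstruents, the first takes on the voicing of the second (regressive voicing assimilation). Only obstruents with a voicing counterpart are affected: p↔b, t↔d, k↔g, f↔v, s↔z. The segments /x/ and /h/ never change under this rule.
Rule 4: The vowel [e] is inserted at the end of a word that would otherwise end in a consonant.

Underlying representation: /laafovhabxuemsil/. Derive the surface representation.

Rule 1 (intervocalic voicing): no segment meets the environment; /laafovhabxuemsil/ is unchanged.
Rule 2 (intervocalic voicing): /f/ is a voiceless obstruent between vowels /a/ and /o/, so it voices to [v]. /laafovhabxuemsil/ → laavovhabxuemsil.
Rule 3 (regressive voicing assimilation): /v/ precedes the voiceless obstruent /h/, so it devoices to [f] by assimilation. /b/ precedes the voiceless obstruent /x/, so it devoices to [p] by assimilation. /laavovhabxuemsil/ → laavofhapxuemsil.
Rule 4 (final e-epenthesis): the form ends in the consonant /l/, so [e] is inserted word-finally. /laavofhapxuemsil/ → laavofhapxuemsile.

laavofhapxuemsile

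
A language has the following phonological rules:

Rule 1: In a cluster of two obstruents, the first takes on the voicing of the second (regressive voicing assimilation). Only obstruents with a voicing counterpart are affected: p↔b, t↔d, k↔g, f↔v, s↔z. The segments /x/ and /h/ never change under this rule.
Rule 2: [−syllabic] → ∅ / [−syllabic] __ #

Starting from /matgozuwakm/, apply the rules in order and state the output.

Rule 1 (regressive voicing assimilation): /t/ precedes the voiced obstruent /g/, so it voices to [d] by assimilation. /matgozuwakm/ → madgozuwakm.
Rule 2 (final cluster simplification): /m/ is the second consonant of a word-final cluster /km/, so it deletes. /madgozuwakm/ → madgozuwak.

madgozuwak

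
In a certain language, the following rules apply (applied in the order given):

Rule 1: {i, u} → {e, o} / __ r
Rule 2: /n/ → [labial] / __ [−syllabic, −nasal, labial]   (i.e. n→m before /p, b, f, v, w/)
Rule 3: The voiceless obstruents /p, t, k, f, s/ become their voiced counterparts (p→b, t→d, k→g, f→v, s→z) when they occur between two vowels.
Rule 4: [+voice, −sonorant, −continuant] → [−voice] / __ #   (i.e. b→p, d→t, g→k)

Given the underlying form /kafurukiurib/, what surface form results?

kavorugiorip

Rule 1 (pre-rhotic lowering): /u/ is a high vowel immediately before /r/, so it lowers to [o]. /u/ is a high vowel immediately before /r/, so it lowers to [o]. /kafurukiurib/ → kaforukiorib.
Rule 2 (nasal place assimilation): no segment meets the environment; /kaforukiorib/ is unchanged.
Rule 3 (intervocalic voicing): /f/ is a voiceless obstruent between vowels /a/ and /o/, so it voices to [v]. /k/ is a voiceless obstruent between vowels /u/ and /i/, so it voices to [g]. /kaforukiorib/ → kavorugiorib.
Rule 4 (final devoicing): /b/ is a voiced stop in word-final position, so it devoices to [p]. /kavorugiorib/ → kavorugiorip.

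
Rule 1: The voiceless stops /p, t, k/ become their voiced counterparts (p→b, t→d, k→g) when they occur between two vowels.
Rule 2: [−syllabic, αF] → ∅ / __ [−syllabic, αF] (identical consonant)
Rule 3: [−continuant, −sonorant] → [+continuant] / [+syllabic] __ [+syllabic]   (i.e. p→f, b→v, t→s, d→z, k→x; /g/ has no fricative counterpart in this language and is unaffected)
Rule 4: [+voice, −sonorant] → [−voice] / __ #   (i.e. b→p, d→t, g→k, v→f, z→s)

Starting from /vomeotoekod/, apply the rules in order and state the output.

vomeozoegot

Rule 1 (intervocalic voicing): /t/ is a voiceless stop between vowels /o/ and /o/, so it voices to [d]. /k/ is a voiceless stop between vowels /e/ and /o/, so it voices to [g]. /vomeotoekod/ → vomeodoegod.
Rule 2 (degemination): no segment meets the environment; /vomeodoegod/ is unchanged.
Rule 3 (intervocalic spirantization): /d/ is a stop between vowels /o/ and /o/, so it spirantizes to the fricative [z]. /vomeodoegod/ → vomeozoegod.
Rule 4 (final devoicing): /d/ is a voiced obstruent in word-final position, so it devoices to [t]. /vomeozoegod/ → vomeozoegot.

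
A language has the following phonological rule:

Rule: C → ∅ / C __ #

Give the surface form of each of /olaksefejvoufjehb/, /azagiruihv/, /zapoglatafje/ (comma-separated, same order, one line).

olaksefejvoufjeh, azagiruih, zapoglatafje

/olaksefejvoufjehb/: /b/ is the second consonant of a word-final cluster /hb/, so it deletes. → [olaksefejvoufjeh].
/azagiruihv/: /v/ is the second consonant of a word-final cluster /hv/, so it deletes. → [azagiruih].
/zapoglatafje/: the rule's environment is not met; surfaces unchanged as [zapoglatafje].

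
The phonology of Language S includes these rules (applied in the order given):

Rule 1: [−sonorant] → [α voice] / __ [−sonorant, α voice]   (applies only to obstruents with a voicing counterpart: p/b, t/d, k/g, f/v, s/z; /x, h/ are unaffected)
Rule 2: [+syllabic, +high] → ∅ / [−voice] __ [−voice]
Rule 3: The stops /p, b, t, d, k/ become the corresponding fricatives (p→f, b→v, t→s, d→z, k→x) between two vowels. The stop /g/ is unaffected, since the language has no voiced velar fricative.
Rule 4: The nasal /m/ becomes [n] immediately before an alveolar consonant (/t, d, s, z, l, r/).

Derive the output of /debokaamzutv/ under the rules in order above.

Rule 1 (regressive voicing assimilation): /t/ precedes the voiced obstruent /v/, so it voices to [d] by assimilation. /debokaamzutv/ → debokaamzudv.
Rule 2 (high vowel syncope): no segment meets the environment; /debokaamzudv/ is unchanged.
Rule 3 (intervocalic spirantization): /b/ is a stop between vowels /e/ and /o/, so it spirantizes to the fricative [v]. /k/ is a stop between vowels /o/ and /a/, so it spirantizes to the fricative [x]. /debokaamzudv/ → devoxaamzudv.
Rule 4 (nasal place assimilation): /m/ precedes the alveolar consonant /z/, so it assimilates in place to [n]. /devoxaamzudv/ → devoxaanzudv.

devoxaanzudv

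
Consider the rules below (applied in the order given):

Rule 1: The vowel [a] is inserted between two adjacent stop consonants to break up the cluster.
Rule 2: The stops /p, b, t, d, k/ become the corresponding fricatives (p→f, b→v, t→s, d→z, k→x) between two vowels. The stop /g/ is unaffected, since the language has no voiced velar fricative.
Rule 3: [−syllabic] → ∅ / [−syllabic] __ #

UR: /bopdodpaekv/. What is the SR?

Rule 1 (stop-cluster a-epenthesis): /p/ and /d/ form a stop–stop cluster, so [a] is inserted between them. /d/ and /p/ form a stop–stop cluster, so [a] is inserted between them. /bopdodpaekv/ → bopadodapaekv.
Rule 2 (intervocalic spirantization): /p/ is a stop between vowels /o/ and /a/, so it spirantizes to the fricative [f]. /d/ is a stop between vowels /a/ and /o/, so it spirantizes to the fricative [z]. /d/ is a stop between vowels /o/ and /a/, so it spirantizes to the fricative [z]. /p/ is a stop between vowels /a/ and /a/, so it spirantizes to the fricative [f]. /bopadodapaekv/ → bofazozafaekv.
Rule 3 (final cluster simplification): /v/ is the second consonant of a word-final cluster /kv/, so it deletes. /bofazozafaekv/ → bofazozafaek.

bofazozafaek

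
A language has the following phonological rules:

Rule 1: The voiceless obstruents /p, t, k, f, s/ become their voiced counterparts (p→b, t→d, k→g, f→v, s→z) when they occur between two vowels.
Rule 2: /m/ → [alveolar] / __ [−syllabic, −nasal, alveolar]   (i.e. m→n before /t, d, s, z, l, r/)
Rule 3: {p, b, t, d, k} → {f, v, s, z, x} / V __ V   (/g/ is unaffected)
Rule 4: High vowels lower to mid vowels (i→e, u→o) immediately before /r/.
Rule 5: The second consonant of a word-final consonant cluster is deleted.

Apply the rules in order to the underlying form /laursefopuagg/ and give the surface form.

Rule 1 (intervocalic voicing): /f/ is a voiceless obstruent between vowels /e/ and /o/, so it voices to [v]. /p/ is a voiceless obstruent between vowels /o/ and /u/, so it voices to [b]. /laursefopuagg/ → laursevobuagg.
Rule 2 (nasal place assimilation): no segment meets the environment; /laursevobuagg/ is unchanged.
Rule 3 (intervocalic spirantization): /b/ is a stop between vowels /o/ and /u/, so it spirantizes to the fricative [v]. /laursevobuagg/ → laursevovuagg.
Rule 4 (pre-rhotic lowering): /u/ is a high vowel immediately before /r/, so it lowers to [o]. /laursevovuagg/ → laorsevovuagg.
Rule 5 (final cluster simplification): /g/ is the second consonant of a word-final cluster /gg/, so it deletes. /laorsevovuagg/ → laorsevovuag.

laorsevovuag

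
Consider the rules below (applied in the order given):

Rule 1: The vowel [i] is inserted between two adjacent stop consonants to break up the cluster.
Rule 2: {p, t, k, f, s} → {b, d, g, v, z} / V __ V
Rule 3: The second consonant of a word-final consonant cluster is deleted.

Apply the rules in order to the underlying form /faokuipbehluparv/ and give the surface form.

Rule 1 (stop-cluster i-epenthesis): /p/ and /b/ form a stop–stop cluster, so [i] is inserted between them. /faokuipbehluparv/ → faokuipibehluparv.
Rule 2 (intervocalic voicing): /k/ is a voiceless obstruent between vowels /o/ and /u/, so it voices to [g]. /p/ is a voiceless obstruent between vowels /i/ and /i/, so it voices to [b]. /p/ is a voiceless obstruent between vowels /u/ and /a/, so it voices to [b]. /faokuipibehluparv/ → faoguibibehlubarv.
Rule 3 (final cluster simplification): /v/ is the second consonant of a word-final cluster /rv/, so it deletes. /faoguibibehlubarv/ → faoguibibehlubar.

faoguibibehlubar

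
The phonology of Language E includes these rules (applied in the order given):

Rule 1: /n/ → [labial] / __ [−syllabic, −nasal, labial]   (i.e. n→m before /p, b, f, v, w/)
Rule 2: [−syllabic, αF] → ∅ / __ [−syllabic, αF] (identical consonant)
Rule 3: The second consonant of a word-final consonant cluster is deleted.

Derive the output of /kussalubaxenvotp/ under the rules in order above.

kusalubaxemvot

Rule 1 (nasal place assimilation): /n/ precedes the labial consonant /v/, so it assimilates in place to [m]. /kussalubaxenvotp/ → kussalubaxemvotp.
Rule 2 (degemination): /ss/ is a geminate; the first /s/ deletes. /kussalubaxemvotp/ → kusalubaxemvotp.
Rule 3 (final cluster simplification): /p/ is the second consonant of a word-final cluster /tp/, so it deletes. /kusalubaxemvotp/ → kusalubaxemvot.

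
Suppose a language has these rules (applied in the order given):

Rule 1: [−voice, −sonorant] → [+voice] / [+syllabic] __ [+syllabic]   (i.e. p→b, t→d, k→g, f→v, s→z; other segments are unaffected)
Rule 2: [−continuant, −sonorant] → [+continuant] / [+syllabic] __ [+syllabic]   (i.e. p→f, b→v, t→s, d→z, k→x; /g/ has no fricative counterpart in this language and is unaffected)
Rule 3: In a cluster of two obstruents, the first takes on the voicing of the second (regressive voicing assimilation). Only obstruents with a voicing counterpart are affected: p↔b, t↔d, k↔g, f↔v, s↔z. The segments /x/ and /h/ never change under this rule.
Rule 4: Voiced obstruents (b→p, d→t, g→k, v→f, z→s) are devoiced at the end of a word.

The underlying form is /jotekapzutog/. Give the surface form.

jozegabzuzok

Rule 1 (intervocalic voicing): /t/ is a voiceless obstruent between vowels /o/ and /e/, so it voices to [d]. /k/ is a voiceless obstruent between vowels /e/ and /a/, so it voices to [g]. /t/ is a voiceless obstruent between vowels /u/ and /o/, so it voices to [d]. /jotekapzutog/ → jodegapzudog.
Rule 2 (intervocalic spirantization): /d/ is a stop between vowels /o/ and /e/, so it spirantizes to the fricative [z]. /d/ is a stop between vowels /u/ and /o/, so it spirantizes to the fricative [z]. /jodegapzudog/ → jozegapzuzog.
Rule 3 (regressive voicing assimilation): /p/ precedes the voiced obstruent /z/, so it voices to [b] by assimilation. /jozegapzuzog/ → jozegabzuzog.
Rule 4 (final devoicing): /g/ is a voiced obstruent in word-final position, so it devoices to [k]. /jozegabzuzog/ → jozegabzuzok.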